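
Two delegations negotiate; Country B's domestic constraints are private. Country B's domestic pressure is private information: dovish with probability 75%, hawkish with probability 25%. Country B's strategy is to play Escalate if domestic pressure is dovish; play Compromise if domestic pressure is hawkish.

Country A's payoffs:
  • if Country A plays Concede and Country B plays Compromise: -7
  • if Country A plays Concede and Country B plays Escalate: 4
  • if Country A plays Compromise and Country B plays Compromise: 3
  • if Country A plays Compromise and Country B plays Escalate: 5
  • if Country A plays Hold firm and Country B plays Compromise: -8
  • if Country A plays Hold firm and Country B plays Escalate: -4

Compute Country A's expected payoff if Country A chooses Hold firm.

-5

E[Hold firm] = 0.75·(-4) + 0.25·(-8) = (-3) + (-2) = -5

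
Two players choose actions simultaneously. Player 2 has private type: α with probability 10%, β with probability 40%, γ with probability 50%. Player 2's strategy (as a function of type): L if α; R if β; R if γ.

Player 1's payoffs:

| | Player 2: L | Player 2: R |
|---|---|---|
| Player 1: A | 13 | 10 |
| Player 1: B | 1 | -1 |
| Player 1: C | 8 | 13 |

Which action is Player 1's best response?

E[A] = 0.1·(13) + 0.4·(10) + 0.5·(10) = 10.3
E[B] = 0.1·(1) + 0.4·(-1) + 0.5·(-1) = -0.8
E[C] = 0.1·(8) + 0.4·(13) + 0.5·(13) = 12.5
Best response: C (12.5 is the largest).

C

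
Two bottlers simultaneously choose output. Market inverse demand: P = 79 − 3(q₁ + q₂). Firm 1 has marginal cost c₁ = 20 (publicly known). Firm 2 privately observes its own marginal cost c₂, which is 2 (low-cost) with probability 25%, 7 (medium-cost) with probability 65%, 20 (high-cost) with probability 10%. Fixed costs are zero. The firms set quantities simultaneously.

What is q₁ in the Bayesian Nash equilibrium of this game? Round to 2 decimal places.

Type-c best response for Firm 2: q₂(c) = (79 − c)/6 − q₁/2.
Firm 1 maximizes expected profit; its first-order condition is 79 − 6q₁ − 3E[q₂] − 20 = 0.
Substituting E[q₂] and solving: E[c₂] = 7.05, so q₁ = (79 − 2·20 + 7.05)/9 = 5.11667.

5.12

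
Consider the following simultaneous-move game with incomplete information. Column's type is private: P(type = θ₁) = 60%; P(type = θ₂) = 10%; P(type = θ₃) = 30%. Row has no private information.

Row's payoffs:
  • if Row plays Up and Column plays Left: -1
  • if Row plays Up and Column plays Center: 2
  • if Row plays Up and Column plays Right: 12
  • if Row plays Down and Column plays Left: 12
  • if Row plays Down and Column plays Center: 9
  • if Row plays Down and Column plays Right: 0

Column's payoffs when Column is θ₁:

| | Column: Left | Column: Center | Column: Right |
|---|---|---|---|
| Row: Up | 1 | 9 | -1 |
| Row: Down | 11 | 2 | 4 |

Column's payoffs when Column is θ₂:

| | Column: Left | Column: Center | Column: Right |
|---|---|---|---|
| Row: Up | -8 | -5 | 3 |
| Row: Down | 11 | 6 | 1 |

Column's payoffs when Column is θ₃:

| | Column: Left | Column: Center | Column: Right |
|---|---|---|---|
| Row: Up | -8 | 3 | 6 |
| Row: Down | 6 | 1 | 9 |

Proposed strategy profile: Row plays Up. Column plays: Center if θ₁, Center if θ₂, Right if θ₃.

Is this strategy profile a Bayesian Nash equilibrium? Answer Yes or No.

No

Row plays Up: E[Up] = 0.6·(2) + 0.1·(2) + 0.3·(12) = 5; E[Down] = 6.3. Not best-responding. ✗
Column (type θ₁), facing Up: Left gives 1, Center gives 9, Right gives -1. Proposed Center is best. ✓
Column (type θ₂), facing Up: Left gives -8, Center gives -5, Right gives 3. Proposed Center is not best — profitable deviation exists. ✗
Column (type θ₃), facing Up: Left gives -8, Center gives 3, Right gives 6. Proposed Right is best. ✓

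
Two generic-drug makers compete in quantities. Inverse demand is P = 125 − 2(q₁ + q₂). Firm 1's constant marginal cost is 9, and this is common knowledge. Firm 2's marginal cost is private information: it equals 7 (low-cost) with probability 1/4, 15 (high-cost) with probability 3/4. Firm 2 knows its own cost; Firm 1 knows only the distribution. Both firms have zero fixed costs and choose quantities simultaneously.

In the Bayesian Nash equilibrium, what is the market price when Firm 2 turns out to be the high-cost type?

Type-c best response for Firm 2: q₂(c) = (125 − c)/4 − q₁/2.
Firm 1 maximizes expected profit; its first-order condition is 125 − 4q₁ − 2E[q₂] − 9 = 0.
Substituting E[q₂] and solving: E[c₂] = 13, so q₁ = (125 − 2·9 + 13)/6 = 20.
q₂(high-cost) = 17.5, so P = 125 − 2·(20 + 17.5) = 50.

50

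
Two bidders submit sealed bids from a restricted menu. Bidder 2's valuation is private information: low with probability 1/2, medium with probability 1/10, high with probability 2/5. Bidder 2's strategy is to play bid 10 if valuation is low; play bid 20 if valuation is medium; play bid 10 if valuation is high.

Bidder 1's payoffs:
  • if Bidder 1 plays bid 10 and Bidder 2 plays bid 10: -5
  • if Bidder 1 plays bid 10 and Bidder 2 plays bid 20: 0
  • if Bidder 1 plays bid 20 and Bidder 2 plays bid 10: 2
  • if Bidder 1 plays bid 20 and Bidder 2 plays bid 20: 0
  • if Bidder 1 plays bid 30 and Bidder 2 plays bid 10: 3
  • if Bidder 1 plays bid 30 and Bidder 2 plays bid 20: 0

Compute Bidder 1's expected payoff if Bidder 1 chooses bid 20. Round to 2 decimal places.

1.80

E[bid 20] = 1/2·2 + 1/10·0 + 2/5·2 = 1 + 0 + 4/5 = 9/5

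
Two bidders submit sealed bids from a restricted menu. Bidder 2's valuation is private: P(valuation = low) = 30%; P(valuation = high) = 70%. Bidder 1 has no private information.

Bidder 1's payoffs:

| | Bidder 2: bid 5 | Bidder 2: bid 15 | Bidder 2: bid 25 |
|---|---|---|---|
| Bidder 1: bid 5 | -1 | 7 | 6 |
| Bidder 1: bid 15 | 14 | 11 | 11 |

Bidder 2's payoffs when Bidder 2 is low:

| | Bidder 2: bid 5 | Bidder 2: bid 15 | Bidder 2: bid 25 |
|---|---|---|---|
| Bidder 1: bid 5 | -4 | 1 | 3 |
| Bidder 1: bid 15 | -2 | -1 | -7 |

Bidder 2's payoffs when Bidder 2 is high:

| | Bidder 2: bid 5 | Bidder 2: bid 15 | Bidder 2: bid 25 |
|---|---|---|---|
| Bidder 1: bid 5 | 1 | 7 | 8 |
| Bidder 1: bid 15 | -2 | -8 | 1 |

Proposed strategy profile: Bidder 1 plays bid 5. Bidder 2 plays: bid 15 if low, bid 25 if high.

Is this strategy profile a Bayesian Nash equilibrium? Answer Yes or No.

A profile is a BNE iff every type of every player is best-responding given beliefs about the other side.
Bidder 1 plays bid 5: E[bid 5] = 0.3·(7) + 0.7·(6) = 6.3; E[bid 15] = 11. Not best-responding. ✗
Bidder 2 (valuation low), facing bid 5: bid 5 gives -4, bid 15 gives 1, bid 25 gives 3. Proposed bid 15 is not best — profitable deviation exists. ✗
Bidder 2 (valuation high), facing bid 5: bid 5 gives 1, bid 15 gives 7, bid 25 gives 8. Proposed bid 25 is best. ✓

No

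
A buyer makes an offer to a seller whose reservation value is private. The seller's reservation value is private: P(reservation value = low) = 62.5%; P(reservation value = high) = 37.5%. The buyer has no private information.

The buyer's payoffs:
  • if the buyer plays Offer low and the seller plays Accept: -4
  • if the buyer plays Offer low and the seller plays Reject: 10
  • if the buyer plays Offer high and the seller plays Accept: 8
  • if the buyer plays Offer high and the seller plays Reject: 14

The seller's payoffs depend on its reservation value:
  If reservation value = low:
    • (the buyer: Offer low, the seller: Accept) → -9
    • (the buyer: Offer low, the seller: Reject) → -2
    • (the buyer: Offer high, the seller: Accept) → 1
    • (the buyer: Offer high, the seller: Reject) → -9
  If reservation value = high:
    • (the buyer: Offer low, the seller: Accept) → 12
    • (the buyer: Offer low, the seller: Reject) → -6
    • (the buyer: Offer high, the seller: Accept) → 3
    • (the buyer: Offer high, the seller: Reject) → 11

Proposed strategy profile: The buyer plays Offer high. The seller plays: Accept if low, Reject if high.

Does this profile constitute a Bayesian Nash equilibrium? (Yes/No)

The buyer plays Offer high: E[Offer high] = 0.625·(8) + 0.375·(14) = 10.25; E[Offer low] = 1.25. Best-responding. ✓
The seller (reservation value low), facing Offer high: Accept gives 1, Reject gives -9. Proposed Accept is best. ✓
The seller (reservation value high), facing Offer high: Accept gives 3, Reject gives 11. Proposed Reject is best. ✓

Yes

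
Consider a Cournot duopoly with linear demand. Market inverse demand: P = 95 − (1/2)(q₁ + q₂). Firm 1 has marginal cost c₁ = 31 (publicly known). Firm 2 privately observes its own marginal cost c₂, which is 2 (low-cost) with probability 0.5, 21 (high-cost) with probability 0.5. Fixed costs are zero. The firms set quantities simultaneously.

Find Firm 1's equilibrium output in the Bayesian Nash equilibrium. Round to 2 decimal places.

Type-c best response for Firm 2: q₂(c) = (95 − c) − q₁/2.
Firm 1 maximizes expected profit; its first-order condition is 95 − q₁ − (1/2)E[q₂] − 31 = 0.
Substituting E[q₂] and solving: E[c₂] = 11.5, so q₁ = (95 − 2·31 + 11.5)/(3/2) = 29.6667.

29.67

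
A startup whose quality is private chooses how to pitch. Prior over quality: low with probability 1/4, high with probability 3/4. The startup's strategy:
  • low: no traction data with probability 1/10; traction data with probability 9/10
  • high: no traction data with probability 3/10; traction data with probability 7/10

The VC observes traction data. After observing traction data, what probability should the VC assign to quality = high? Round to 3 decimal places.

P(traction data) = (1/4)·(9/10) + (3/4)·(7/10) = 3/4
P(high | traction data) = ((3/4)·(7/10)) / (3/4) = (21/40) / (3/4) = 7/10

0.700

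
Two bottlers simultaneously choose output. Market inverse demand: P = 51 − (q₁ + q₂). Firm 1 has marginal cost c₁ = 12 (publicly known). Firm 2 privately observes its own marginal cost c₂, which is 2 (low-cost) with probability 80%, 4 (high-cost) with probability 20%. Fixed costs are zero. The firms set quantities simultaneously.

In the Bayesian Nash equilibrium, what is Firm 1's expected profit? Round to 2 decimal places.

96.04

Type-c best response for Firm 2: q₂(c) = (51 − c)/2 − q₁/2.
Firm 1 maximizes expected profit; its first-order condition is 51 − 2q₁ − E[q₂] − 12 = 0.
Substituting E[q₂] and solving: E[c₂] = 2.4, so q₁ = (51 − 2·12 + 2.4)/3 = 9.8.
E[P] = 51 − (q₁ + E[q₂]) = 21.8; Firm 1's expected profit = (E[P] − 12)·q₁ = (21.8 − 12)·9.8 = 96.04.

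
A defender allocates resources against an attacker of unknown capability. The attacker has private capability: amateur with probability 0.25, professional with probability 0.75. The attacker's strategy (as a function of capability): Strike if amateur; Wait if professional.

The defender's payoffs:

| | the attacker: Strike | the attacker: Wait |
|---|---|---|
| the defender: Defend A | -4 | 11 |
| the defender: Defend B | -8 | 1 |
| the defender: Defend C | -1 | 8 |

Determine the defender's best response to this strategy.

Defend A

Compute the defender's expected payoff for each action, taking the expectation over the attacker's type.
E[Defend A] = 0.25·(-4) + 0.75·(11) = 7.25
E[Defend B] = 0.25·(-8) + 0.75·(1) = -1.25
E[Defend C] = 0.25·(-1) + 0.75·(8) = 5.75
Best response: Defend A (7.25 is the largest).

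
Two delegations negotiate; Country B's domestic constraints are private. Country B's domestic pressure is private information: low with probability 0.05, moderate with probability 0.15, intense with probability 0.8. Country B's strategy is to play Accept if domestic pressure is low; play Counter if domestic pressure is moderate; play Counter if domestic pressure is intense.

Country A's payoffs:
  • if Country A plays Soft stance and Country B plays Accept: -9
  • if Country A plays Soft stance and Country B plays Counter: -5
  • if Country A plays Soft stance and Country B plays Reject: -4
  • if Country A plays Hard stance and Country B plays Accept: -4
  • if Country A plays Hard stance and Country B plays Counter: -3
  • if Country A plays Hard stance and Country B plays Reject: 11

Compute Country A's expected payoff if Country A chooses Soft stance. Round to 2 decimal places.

-5.20

E[Soft stance] = 0.05·(-9) + 0.15·(-5) + 0.8·(-5) = (-0.45) + (-0.75) + (-4) = -5.2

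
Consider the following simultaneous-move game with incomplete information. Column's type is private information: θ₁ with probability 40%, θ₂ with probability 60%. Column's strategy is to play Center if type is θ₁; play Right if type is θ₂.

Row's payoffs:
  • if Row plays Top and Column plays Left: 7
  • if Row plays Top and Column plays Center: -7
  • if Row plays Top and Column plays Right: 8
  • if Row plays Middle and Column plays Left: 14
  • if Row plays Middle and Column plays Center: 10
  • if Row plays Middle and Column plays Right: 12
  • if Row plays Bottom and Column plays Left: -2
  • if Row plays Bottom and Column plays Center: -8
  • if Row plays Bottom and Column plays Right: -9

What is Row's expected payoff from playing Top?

2

Take the expectation over Column's type, weighting each type's action by its prior probability.
E[Top] = 0.4·(-7) + 0.6·8 = (-2.8) + 4.8 = 2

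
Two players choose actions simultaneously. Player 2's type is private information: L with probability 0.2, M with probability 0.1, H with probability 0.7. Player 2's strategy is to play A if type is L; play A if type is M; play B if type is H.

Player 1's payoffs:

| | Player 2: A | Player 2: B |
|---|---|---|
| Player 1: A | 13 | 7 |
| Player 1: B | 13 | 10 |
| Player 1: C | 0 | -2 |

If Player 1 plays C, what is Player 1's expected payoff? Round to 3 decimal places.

-1.400

E[C] = 0.2·0 + 0.1·0 + 0.7·(-2) = 0 + 0 + (-1.4) = -1.4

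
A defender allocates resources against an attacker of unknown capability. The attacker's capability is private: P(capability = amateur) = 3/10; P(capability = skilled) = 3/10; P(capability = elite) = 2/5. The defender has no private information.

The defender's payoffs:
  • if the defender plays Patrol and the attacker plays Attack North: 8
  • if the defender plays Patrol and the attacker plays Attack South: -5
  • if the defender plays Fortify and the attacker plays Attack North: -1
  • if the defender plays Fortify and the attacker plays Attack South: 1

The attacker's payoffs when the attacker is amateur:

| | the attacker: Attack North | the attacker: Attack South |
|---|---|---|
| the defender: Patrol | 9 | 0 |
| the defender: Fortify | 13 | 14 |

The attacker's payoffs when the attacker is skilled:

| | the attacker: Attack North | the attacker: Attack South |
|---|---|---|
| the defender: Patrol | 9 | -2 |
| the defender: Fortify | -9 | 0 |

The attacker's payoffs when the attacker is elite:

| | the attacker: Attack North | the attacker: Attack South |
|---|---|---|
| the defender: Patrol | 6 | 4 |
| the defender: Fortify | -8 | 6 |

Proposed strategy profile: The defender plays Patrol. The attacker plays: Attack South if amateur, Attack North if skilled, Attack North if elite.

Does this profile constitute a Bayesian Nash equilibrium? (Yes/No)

No

The defender plays Patrol: E[Patrol] = 3/10·(-5) + 3/10·(8) + 2/5·(8) = 41/10; E[Fortify] = -2/5. Best-responding. ✓
The attacker (capability amateur), facing Patrol: Attack North gives 9, Attack South gives 0. Proposed Attack South is not best — profitable deviation exists. ✗
The attacker (capability skilled), facing Patrol: Attack North gives 9, Attack South gives -2. Proposed Attack North is best. ✓
The attacker (capability elite), facing Patrol: Attack North gives 6, Attack South gives 4. Proposed Attack North is best. ✓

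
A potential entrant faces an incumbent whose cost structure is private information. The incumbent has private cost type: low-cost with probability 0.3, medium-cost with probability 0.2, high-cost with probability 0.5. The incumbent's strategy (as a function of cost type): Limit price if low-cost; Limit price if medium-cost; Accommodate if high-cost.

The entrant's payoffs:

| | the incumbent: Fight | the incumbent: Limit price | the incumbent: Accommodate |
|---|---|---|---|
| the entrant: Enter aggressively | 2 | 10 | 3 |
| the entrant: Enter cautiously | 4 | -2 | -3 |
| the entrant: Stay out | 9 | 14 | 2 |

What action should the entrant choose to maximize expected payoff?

Stay out

E[Enter aggressively] = 0.3·(10) + 0.2·(10) + 0.5·(3) = 6.5
E[Enter cautiously] = 0.3·(-2) + 0.2·(-2) + 0.5·(-3) = -2.5
E[Stay out] = 0.3·(14) + 0.2·(14) + 0.5·(2) = 8
Best response: Stay out (8 is the largest).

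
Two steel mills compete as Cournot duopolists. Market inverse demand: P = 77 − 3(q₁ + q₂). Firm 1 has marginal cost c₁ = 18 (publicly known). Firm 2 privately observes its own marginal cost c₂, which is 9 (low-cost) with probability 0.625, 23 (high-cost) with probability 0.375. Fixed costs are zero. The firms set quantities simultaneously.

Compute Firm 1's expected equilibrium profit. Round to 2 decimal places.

Type-c best response for Firm 2: q₂(c) = (77 − c)/6 − q₁/2.
Firm 1 maximizes expected profit; its first-order condition is 77 − 6q₁ − 3E[q₂] − 18 = 0.
Substituting E[q₂] and solving: E[c₂] = 14.25, so q₁ = (77 − 2·18 + 14.25)/9 = 6.13889.
E[P] = 77 − 3·(q₁ + E[q₂]) = 36.4167; Firm 1's expected profit = (E[P] − 18)·q₁ = (36.4167 − 18)·6.13889 = 113.058.

113.06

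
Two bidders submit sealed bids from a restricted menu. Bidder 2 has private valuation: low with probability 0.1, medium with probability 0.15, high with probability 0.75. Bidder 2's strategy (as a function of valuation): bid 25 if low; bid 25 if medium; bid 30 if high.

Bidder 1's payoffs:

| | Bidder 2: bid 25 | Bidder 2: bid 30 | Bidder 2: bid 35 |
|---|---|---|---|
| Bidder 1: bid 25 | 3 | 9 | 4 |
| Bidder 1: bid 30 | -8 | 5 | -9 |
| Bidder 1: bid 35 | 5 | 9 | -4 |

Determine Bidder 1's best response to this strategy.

Compute Bidder 1's expected payoff for each action, taking the expectation over Bidder 2's type.
E[bid 25] = 0.1·(3) + 0.15·(3) + 0.75·(9) = 7.5
E[bid 30] = 0.1·(-8) + 0.15·(-8) + 0.75·(5) = 1.75
E[bid 35] = 0.1·(5) + 0.15·(5) + 0.75·(9) = 8
Best response: bid 35 (8 is the largest).

bid 35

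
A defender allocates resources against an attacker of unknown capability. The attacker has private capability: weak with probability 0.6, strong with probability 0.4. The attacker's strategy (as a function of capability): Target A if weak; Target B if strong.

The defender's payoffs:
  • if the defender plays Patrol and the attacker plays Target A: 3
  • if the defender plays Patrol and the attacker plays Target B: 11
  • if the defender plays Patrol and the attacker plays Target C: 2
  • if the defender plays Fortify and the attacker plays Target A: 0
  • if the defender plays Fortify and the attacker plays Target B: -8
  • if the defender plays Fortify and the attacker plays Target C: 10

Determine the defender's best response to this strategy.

Patrol

E[Patrol] = 0.6·(3) + 0.4·(11) = 6.2
E[Fortify] = 0.6·(0) + 0.4·(-8) = -3.2
Best response: Patrol (6.2 is the largest).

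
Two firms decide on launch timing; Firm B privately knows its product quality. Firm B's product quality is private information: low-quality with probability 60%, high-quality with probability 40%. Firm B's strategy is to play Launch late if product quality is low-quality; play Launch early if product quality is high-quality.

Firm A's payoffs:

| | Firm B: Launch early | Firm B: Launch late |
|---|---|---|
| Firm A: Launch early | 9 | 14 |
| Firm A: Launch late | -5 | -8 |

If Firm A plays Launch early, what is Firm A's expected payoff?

12

E[Launch early] = 0.6·14 + 0.4·9 = 8.4 + 3.6 = 12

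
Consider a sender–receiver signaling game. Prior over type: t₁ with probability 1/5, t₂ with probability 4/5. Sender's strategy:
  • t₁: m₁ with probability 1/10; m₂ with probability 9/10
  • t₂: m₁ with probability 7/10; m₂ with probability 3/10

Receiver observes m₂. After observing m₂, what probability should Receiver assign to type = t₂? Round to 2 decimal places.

P(m₂) = (1/5)·(9/10) + (4/5)·(3/10) = 21/50
P(t₂ | m₂) = ((4/5)·(3/10)) / (21/50) = (6/25) / (21/50) = 4/7

0.57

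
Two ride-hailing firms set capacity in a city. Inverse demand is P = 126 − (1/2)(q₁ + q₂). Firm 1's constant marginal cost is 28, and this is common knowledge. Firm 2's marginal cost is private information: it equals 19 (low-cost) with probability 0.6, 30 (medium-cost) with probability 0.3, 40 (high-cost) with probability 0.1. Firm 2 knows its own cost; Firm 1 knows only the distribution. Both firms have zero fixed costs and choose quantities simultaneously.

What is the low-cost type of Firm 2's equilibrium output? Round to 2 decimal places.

75.53

Type-c best response for Firm 2: q₂(c) = (126 − c) − q₁/2.
Firm 1 maximizes expected profit; its first-order condition is 126 − q₁ − (1/2)E[q₂] − 28 = 0.
Substituting E[q₂] and solving: E[c₂] = 24.4, so q₁ = (126 − 2·28 + 24.4)/(3/2) = 62.9333.
q₂(low-cost) = (126 − 19 − (1/2)·62.9333) = 75.5333.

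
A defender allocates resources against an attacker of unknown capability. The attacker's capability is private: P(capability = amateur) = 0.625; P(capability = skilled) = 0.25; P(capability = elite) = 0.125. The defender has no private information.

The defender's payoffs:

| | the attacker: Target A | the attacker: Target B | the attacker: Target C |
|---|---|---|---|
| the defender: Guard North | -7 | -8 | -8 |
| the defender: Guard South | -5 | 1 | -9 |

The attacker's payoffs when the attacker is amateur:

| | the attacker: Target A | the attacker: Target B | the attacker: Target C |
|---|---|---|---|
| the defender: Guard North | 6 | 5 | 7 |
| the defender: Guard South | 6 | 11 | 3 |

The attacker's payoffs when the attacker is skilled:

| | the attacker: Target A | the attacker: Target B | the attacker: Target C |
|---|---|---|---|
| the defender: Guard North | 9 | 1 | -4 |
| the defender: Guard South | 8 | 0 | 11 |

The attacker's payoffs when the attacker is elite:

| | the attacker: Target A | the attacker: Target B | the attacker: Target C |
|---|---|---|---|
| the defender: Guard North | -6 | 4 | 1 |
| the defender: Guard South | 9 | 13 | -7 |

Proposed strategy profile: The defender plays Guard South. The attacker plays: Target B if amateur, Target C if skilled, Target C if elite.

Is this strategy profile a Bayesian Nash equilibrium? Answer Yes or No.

No

The defender plays Guard South: E[Guard South] = 0.625·(1) + 0.25·(-9) + 0.125·(-9) = -2.75; E[Guard North] = -8. Best-responding. ✓
The attacker (capability amateur), facing Guard South: Target A gives 6, Target B gives 11, Target C gives 3. Proposed Target B is best. ✓
The attacker (capability skilled), facing Guard South: Target A gives 8, Target B gives 0, Target C gives 11. Proposed Target C is best. ✓
The attacker (capability elite), facing Guard South: Target A gives 9, Target B gives 13, Target C gives -7. Proposed Target C is not best — profitable deviation exists. ✗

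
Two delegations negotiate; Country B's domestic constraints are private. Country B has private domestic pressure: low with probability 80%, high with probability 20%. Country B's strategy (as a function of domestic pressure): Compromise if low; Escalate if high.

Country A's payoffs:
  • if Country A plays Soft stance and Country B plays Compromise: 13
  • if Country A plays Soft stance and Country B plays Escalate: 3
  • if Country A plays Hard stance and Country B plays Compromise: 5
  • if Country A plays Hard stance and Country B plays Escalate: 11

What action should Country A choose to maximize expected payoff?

Soft stance

E[Soft stance] = 0.8·(13) + 0.2·(3) = 11
E[Hard stance] = 0.8·(5) + 0.2·(11) = 6.2
Best response: Soft stance (11 is the largest).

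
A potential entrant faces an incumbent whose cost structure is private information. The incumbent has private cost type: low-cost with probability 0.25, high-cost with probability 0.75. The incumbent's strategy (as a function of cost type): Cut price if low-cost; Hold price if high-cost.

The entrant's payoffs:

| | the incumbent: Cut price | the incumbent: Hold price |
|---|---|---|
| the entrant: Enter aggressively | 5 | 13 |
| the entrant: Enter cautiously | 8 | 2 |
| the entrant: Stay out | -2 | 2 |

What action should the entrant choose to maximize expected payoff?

E[Enter aggressively] = 0.25·(5) + 0.75·(13) = 11
E[Enter cautiously] = 0.25·(8) + 0.75·(2) = 3.5
E[Stay out] = 0.25·(-2) + 0.75·(2) = 1
Best response: Enter aggressively (11 is the largest).

Enter aggressively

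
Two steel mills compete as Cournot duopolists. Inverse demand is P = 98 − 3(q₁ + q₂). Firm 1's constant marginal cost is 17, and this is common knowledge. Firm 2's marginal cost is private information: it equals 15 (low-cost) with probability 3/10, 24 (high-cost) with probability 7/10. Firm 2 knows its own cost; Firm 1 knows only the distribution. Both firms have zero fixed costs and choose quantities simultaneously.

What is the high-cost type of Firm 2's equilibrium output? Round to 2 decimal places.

7.59

Firm 2 with cost c maximizes (98 − 3(q₁+q₂) − c)·q₂, giving q₂(c) = (98 − c − 3q₁)/6.
E[c₂] = 3/10·15 + 7/10·24 = 21.3
Firm 1's FOC against E[q₂] yields q₁ = (98 − 2·17 + E[c₂])/9 = (98 − 34 + 21.3)/9 = 9.47778.
q₂(high-cost) = (98 − 24 − 3·9.47778)/6 = 7.59444.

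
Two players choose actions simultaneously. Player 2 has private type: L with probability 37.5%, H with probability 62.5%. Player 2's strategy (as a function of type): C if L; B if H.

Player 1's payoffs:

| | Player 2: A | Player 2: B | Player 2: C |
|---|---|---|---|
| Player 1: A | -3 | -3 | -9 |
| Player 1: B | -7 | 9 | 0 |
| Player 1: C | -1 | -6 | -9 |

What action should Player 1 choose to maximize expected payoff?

B

E[A] = 0.375·(-9) + 0.625·(-3) = -5.25
E[B] = 0.375·(0) + 0.625·(9) = 5.625
E[C] = 0.375·(-9) + 0.625·(-6) = -7.125
Best response: B (5.625 is the largest).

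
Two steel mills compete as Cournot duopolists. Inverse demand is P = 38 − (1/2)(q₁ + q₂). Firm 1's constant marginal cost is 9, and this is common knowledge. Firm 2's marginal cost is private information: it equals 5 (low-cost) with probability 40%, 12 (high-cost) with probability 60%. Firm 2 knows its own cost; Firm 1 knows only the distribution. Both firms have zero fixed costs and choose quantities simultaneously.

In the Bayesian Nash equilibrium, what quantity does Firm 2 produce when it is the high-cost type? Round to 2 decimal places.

Type-c best response for Firm 2: q₂(c) = (38 − c) − q₁/2.
Firm 1 maximizes expected profit; its first-order condition is 38 − q₁ − (1/2)E[q₂] − 9 = 0.
Substituting E[q₂] and solving: E[c₂] = 9.2, so q₁ = (38 − 2·9 + 9.2)/(3/2) = 19.4667.
q₂(high-cost) = (38 − 12 − (1/2)·19.4667) = 16.2667.

16.27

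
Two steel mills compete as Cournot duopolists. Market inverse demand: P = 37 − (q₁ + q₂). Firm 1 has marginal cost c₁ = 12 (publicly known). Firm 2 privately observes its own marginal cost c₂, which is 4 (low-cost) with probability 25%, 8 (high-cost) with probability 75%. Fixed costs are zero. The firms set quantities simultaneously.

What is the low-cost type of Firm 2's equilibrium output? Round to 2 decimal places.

Each type of Firm 2 best-responds to q₁; Firm 1 best-responds to the expected q₂ over Firm 2's types.
Firm 2 with cost c maximizes (37 − (q₁+q₂) − c)·q₂, giving q₂(c) = (37 − c − q₁)/2.
E[c₂] = 0.25·4 + 0.75·8 = 7
Firm 1's FOC against E[q₂] yields q₁ = (37 − 2·12 + E[c₂])/3 = (37 − 24 + 7)/3 = 6.66667.
q₂(low-cost) = (37 − 4 − 6.66667)/2 = 13.1667.

13.17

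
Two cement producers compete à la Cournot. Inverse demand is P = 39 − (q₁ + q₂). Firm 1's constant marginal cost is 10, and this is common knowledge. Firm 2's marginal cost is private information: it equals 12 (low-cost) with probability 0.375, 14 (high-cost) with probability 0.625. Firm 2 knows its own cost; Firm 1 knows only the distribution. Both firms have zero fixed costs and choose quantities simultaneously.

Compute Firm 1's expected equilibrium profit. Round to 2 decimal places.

Firm 2 with cost c maximizes (39 − (q₁+q₂) − c)·q₂, giving q₂(c) = (39 − c − q₁)/2.
E[c₂] = 0.375·12 + 0.625·14 = 13.25
Firm 1's FOC against E[q₂] yields q₁ = (39 − 2·10 + E[c₂])/3 = (39 − 20 + 13.25)/3 = 10.75.
E[P] = 39 − (q₁ + E[q₂]) = 20.75; Firm 1's expected profit = (E[P] − 10)·q₁ = (20.75 − 10)·10.75 = 115.562.

115.56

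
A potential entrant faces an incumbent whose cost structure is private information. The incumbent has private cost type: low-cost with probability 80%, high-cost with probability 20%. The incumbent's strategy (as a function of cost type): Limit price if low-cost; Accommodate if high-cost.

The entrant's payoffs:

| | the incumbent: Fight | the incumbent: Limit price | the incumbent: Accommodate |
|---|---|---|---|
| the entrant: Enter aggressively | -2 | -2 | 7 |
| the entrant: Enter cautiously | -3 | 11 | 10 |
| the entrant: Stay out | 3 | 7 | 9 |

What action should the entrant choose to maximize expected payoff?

Enter cautiously

E[Enter aggressively] = 0.8·(-2) + 0.2·(7) = -0.2
E[Enter cautiously] = 0.8·(11) + 0.2·(10) = 10.8
E[Stay out] = 0.8·(7) + 0.2·(9) = 7.4
Best response: Enter cautiously (10.8 is the largest).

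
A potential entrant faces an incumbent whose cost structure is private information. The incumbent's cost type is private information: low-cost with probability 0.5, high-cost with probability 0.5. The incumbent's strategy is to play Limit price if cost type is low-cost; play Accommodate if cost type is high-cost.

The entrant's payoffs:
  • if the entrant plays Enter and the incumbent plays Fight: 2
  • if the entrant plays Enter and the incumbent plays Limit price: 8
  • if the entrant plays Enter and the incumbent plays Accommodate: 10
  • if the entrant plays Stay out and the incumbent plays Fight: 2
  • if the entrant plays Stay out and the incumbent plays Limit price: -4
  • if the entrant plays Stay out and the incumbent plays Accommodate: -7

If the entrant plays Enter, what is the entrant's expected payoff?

E[Enter] = 0.5·8 + 0.5·10 = 4 + 5 = 9

9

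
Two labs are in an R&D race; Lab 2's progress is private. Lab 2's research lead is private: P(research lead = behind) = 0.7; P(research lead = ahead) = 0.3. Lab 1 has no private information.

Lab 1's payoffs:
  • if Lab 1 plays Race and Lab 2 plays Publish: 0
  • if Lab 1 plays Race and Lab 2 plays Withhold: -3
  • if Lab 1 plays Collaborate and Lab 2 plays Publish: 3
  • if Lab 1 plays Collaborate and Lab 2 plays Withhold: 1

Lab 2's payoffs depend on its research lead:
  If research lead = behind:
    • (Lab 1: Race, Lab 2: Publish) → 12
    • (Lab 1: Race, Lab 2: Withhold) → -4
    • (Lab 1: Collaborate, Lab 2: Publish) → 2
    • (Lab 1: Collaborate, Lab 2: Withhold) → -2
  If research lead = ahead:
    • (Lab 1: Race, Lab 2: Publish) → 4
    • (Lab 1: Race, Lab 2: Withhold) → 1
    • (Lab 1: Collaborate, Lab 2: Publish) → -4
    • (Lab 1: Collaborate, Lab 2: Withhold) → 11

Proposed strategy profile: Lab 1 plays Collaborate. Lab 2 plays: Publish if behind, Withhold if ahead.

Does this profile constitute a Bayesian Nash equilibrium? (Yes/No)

Yes

Lab 1 plays Collaborate: E[Collaborate] = 0.7·(3) + 0.3·(1) = 2.4; E[Race] = -0.9. Best-responding. ✓
Lab 2 (research lead behind), facing Collaborate: Publish gives 2, Withhold gives -2. Proposed Publish is best. ✓
Lab 2 (research lead ahead), facing Collaborate: Publish gives -4, Withhold gives 11. Proposed Withhold is best. ✓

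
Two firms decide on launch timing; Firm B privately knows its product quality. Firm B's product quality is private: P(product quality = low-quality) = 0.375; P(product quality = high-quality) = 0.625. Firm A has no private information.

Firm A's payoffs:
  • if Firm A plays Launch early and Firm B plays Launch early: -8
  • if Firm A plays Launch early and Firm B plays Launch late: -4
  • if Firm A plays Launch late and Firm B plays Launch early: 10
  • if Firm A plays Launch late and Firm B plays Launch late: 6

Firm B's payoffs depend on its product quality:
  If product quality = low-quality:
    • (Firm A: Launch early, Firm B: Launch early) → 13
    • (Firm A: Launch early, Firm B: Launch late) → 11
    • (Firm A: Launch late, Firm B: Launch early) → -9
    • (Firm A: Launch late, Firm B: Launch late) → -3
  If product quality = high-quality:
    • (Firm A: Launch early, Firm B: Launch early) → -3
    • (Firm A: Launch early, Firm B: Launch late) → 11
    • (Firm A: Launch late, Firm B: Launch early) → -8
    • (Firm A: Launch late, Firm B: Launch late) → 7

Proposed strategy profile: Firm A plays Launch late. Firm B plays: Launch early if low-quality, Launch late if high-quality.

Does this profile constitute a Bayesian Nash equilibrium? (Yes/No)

Firm A plays Launch late: E[Launch late] = 0.375·(10) + 0.625·(6) = 7.5; E[Launch early] = -5.5. Best-responding. ✓
Firm B (product quality low-quality), facing Launch late: Launch early gives -9, Launch late gives -3. Proposed Launch early is not best — profitable deviation exists. ✗
Firm B (product quality high-quality), facing Launch late: Launch early gives -8, Launch late gives 7. Proposed Launch late is best. ✓

No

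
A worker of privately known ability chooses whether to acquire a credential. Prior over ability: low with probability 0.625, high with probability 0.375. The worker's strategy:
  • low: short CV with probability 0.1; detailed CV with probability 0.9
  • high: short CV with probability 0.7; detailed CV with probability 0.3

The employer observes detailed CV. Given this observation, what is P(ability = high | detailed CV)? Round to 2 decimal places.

P(detailed CV) = 0.625·0.9 + 0.375·0.3 = 0.675
P(high | detailed CV) = (0.375·0.3) / 0.675 = 0.1125 / 0.675 = 0.166667

0.17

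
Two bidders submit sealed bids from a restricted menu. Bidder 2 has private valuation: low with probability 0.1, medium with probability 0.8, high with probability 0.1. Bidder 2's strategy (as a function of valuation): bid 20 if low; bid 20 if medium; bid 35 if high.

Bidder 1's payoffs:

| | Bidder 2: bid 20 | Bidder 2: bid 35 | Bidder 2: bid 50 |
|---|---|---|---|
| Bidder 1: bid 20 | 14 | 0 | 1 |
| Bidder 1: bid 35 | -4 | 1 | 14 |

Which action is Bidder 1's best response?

Compute Bidder 1's expected payoff for each action, taking the expectation over Bidder 2's type.
E[bid 20] = 0.1·(14) + 0.8·(14) + 0.1·(0) = 12.6
E[bid 35] = 0.1·(-4) + 0.8·(-4) + 0.1·(1) = -3.5
Best response: bid 20 (12.6 is the largest).

bid 20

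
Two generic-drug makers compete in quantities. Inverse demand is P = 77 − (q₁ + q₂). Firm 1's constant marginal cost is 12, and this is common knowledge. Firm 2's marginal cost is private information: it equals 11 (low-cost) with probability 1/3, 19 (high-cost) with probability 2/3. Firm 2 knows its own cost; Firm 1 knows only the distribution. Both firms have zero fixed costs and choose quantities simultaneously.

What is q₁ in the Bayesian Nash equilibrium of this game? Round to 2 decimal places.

23.11

Firm 2 with cost c maximizes (77 − (q₁+q₂) − c)·q₂, giving q₂(c) = (77 − c − q₁)/2.
E[c₂] = 1/3·11 + 2/3·19 = 16.3333
Firm 1's FOC against E[q₂] yields q₁ = (77 − 2·12 + E[c₂])/3 = (77 − 24 + 16.3333)/3 = 23.1111.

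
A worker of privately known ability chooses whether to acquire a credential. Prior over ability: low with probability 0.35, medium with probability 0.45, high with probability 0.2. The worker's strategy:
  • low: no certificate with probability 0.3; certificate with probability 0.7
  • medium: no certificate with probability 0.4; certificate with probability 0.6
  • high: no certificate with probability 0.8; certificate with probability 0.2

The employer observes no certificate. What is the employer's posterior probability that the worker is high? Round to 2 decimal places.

P(no certificate) = 0.35·0.3 + 0.45·0.4 + 0.2·0.8 = 0.445
P(high | no certificate) = (0.2·0.8) / 0.445 = 0.16 / 0.445 = 0.359551

0.36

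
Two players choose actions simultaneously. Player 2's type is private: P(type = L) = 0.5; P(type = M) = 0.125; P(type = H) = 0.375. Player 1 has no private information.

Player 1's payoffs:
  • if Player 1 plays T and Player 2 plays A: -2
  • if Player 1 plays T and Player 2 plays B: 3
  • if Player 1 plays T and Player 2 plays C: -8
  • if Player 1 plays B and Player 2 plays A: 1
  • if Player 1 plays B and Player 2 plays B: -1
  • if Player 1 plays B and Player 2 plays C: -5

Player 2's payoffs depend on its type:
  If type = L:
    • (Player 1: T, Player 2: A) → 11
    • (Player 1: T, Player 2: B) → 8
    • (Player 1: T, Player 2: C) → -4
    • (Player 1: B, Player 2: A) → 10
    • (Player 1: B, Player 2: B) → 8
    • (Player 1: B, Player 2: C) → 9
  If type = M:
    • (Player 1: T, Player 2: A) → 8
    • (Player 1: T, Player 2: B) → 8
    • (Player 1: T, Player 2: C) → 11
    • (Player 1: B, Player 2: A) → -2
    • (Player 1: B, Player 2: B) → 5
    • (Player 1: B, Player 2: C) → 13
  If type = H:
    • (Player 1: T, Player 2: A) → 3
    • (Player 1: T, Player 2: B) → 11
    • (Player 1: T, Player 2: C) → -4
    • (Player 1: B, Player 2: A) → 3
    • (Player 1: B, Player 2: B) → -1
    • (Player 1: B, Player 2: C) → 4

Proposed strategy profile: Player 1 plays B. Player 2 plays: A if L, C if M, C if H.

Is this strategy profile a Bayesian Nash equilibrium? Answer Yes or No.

A profile is a BNE iff every type of every player is best-responding given beliefs about the other side.
Player 1 plays B: E[B] = 0.5·(1) + 0.125·(-5) + 0.375·(-5) = -2; E[T] = -5. Best-responding. ✓
Player 2 (type L), facing B: A gives 10, B gives 8, C gives 9. Proposed A is best. ✓
Player 2 (type M), facing B: A gives -2, B gives 5, C gives 13. Proposed C is best. ✓
Player 2 (type H), facing B: A gives 3, B gives -1, C gives 4. Proposed C is best. ✓

Yes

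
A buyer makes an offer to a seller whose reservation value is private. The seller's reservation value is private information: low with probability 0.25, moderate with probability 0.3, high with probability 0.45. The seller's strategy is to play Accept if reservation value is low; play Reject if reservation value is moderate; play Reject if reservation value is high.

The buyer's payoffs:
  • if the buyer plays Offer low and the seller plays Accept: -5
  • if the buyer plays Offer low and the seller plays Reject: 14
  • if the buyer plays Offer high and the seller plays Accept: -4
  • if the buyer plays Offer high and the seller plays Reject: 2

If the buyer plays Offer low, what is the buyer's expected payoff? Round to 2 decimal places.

E[Offer low] = 0.25·(-5) + 0.3·14 + 0.45·14 = (-1.25) + 4.2 + 6.3 = 9.25

9.25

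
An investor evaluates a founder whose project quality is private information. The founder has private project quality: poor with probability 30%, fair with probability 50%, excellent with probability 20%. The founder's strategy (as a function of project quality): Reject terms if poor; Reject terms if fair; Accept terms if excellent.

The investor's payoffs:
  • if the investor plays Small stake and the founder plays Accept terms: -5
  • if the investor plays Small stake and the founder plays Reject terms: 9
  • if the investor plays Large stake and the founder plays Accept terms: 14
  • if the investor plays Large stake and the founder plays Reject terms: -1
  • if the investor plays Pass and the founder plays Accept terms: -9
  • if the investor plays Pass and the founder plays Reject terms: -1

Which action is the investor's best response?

Compute the investor's expected payoff for each action, taking the expectation over the founder's type.
E[Small stake] = 0.3·(9) + 0.5·(9) + 0.2·(-5) = 6.2
E[Large stake] = 0.3·(-1) + 0.5·(-1) + 0.2·(14) = 2
E[Pass] = 0.3·(-1) + 0.5·(-1) + 0.2·(-9) = -2.6
Best response: Small stake (6.2 is the largest).

Small stake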